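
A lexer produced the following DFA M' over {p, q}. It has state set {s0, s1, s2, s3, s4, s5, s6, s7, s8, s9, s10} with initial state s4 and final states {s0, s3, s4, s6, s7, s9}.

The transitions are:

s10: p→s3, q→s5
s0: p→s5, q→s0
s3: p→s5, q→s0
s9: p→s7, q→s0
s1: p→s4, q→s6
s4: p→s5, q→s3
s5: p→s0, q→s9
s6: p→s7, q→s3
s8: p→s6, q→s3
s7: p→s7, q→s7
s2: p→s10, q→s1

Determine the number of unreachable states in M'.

5

BFS from s4 reaches {s0, s3, s4, s5, s7, s9}; the 5 state(s) s1, s2, s6, s8, s10 are never visited.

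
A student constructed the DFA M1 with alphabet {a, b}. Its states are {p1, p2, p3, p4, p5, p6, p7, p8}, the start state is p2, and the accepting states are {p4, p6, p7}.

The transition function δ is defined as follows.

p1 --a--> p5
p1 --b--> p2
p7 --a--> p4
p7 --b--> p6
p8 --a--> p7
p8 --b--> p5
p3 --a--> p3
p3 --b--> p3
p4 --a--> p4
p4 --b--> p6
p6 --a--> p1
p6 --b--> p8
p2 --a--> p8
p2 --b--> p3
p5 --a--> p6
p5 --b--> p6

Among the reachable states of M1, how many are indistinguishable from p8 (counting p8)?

1

Initial partition by acceptance: {p4,p6,p7} | {p1,p2,p3,p5,p8}.
Refine {p4,p6,p7} on symbol a: members go to different blocks, giving {p4,p7} and {p6}.
Refine {p1,p2,p3,p5,p8} on symbol a: members go to different blocks, giving {p1,p2,p3} and {p5} and {p8}.
On input a, block {p1,p2,p3} splits into {p1} and {p2} and {p3}.
The partition is now stable with 7 blocks: {p4,p7} | {p1} | {p6} | {p5} | {p8} | {p2} | {p3}.
The equivalence class containing p8 is {p8}, of size 1.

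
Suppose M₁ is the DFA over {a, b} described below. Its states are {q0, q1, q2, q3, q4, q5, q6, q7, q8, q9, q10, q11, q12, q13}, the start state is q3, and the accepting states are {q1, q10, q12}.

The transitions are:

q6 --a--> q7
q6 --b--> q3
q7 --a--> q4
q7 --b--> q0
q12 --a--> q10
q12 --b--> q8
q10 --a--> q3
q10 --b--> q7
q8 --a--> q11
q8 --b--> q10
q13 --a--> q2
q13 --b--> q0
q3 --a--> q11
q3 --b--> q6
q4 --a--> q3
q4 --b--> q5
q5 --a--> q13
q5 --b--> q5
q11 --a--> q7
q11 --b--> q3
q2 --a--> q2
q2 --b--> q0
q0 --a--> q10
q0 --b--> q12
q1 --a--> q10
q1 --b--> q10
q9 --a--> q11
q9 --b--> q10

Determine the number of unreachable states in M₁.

2

BFS from q3 reaches {q0, q2, q3, q4, q5, q6, q7, q8, q10, q11, q12, q13}; the 2 state(s) q1, q9 are never visited.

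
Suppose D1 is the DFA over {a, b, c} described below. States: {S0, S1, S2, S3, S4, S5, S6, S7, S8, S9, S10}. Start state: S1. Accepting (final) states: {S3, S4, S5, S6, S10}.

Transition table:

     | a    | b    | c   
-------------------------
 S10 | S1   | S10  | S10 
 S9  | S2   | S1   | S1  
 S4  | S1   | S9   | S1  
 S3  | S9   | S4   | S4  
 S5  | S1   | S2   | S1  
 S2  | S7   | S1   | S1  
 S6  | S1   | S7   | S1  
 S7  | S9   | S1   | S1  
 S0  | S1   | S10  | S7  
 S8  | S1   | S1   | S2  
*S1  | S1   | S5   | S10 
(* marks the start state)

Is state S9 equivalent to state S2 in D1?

Yes

First remove the unreachable states {S0,S3,S4,S6,S8}; 6 states remain.
P0 = {S5,S10} | {S1,S2,S7,S9}.
On input b, block {S5,S10} splits into {S5} and {S10}.
On input b, block {S1,S2,S7,S9} splits into {S2,S7,S9} and {S1}.
The partition is now stable with 4 blocks: {S5} | {S2,S7,S9} | {S10} | {S1}.
S9 and S2 lie in the same block of the stable partition, so they are equivalent — no string distinguishes them.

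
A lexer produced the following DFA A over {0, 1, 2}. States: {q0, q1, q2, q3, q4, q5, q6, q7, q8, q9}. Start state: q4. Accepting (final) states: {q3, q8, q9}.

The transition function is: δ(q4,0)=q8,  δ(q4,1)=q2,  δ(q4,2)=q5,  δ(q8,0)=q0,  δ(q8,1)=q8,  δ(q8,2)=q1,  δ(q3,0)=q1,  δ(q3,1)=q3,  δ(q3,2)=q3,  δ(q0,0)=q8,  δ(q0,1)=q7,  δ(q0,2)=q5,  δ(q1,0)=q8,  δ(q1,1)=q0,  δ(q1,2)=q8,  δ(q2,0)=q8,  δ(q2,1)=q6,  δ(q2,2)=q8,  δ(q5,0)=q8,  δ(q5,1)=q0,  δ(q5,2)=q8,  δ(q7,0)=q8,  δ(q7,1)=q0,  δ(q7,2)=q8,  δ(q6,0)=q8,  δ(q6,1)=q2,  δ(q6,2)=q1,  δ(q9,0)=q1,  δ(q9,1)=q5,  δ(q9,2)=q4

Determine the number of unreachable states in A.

BFS from q4 reaches {q0, q1, q2, q4, q5, q6, q7, q8}; the 2 state(s) q3, q9 are never visited.

2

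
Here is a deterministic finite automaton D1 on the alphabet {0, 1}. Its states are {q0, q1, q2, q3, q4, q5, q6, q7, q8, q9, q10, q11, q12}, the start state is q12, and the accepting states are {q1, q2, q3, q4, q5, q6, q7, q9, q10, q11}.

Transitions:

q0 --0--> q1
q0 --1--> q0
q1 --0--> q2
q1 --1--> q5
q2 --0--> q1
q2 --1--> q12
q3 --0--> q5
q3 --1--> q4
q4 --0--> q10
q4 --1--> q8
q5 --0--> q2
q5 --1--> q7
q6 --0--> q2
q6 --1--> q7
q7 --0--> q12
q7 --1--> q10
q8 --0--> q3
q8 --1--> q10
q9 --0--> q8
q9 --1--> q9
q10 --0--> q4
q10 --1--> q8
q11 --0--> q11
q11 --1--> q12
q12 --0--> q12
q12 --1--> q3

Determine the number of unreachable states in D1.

No path from q12 leads to q0, q6, q9, q11; the other 9 states are all reachable.

4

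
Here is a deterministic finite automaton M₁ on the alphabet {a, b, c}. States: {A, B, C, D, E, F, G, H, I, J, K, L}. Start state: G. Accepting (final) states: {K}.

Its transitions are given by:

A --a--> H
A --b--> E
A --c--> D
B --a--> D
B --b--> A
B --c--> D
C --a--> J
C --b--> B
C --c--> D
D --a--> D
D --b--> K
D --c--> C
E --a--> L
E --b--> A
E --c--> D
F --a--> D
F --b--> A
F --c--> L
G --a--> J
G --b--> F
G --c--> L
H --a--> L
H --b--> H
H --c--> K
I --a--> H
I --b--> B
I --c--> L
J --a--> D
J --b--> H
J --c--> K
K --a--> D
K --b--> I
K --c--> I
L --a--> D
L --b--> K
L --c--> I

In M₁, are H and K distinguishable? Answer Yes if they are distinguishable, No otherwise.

Initial partition by acceptance: {K} | {A,B,C,D,E,F,G,H,I,J,L}.
Refine {A,B,C,D,E,F,G,H,I,J,L} on symbol b: members go to different blocks, giving {A,B,C,E,F,G,H,I,J} and {D,L}.
On input a, block {A,B,C,E,F,G,H,I,J} splits into {B,E,F,H,J} and {A,C,G,I}.
On input b, block {B,E,F,H,J} splits into {B,E,F} and {H,J}.
The partition is now stable with 5 blocks: {K} | {B,E,F} | {D,L} | {A,C,G,I} | {H,J}.
H and K end up in different blocks, so they are distinguishable. For instance, the string 'ε' is accepted from only K.

Yes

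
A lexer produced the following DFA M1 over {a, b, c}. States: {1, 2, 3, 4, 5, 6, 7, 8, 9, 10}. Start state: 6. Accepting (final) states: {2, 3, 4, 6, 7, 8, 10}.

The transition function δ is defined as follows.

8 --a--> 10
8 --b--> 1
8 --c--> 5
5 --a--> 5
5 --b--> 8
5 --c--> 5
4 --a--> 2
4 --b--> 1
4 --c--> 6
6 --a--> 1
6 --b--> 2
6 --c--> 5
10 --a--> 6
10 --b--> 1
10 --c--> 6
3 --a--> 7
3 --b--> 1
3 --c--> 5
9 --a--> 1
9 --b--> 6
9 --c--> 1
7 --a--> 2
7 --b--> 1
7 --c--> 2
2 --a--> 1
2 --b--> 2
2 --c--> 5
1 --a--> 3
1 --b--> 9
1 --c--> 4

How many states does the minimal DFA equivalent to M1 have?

Start with accepting vs non-accepting: {2,3,4,6,7,8,10} | {1,5,9}.
Split {2,3,4,6,7,8,10} by δ(·,a) → {3,4,7,8,10} and {2,6}.
Split {3,4,7,8,10} by δ(·,a) → {4,7,10} and {3,8}.
Refine {1,5,9} on symbol a: members go to different blocks, giving {5,9} and {1}.
On input a, block {5,9} splits into {5} and {9}.
Stable partition: {4,7,10} | {5} | {2,6} | {3,8} | {1} | {9} — 6 equivalence classes.

6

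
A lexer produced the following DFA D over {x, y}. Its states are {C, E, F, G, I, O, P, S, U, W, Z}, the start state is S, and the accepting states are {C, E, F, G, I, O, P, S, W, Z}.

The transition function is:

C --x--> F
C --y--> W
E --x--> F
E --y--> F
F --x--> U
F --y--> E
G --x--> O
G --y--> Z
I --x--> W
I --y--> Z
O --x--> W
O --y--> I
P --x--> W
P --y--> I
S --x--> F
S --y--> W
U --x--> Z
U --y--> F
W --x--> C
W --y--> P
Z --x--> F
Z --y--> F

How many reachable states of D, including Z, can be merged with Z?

First remove the unreachable states {G,O}; 9 states remain.
P0 = {C,E,F,I,P,S,W,Z} | {U}.
On input x, block {C,E,F,I,P,S,W,Z} splits into {C,E,I,P,S,W,Z} and {F}.
Refine {C,E,I,P,S,W,Z} on symbol x: members go to different blocks, giving {C,E,S,Z} and {I,P,W}.
On input y, block {C,E,S,Z} splits into {C,S} and {E,Z}.
On input x, block {I,P,W} splits into {I,P} and {W}.
On input y, block {I,P} splits into {I} and {P}.
The partition is now stable with 7 blocks: {C,S} | {U} | {F} | {I} | {E,Z} | {W} | {P}.
The equivalence class containing Z is {E,Z}, of size 2.

2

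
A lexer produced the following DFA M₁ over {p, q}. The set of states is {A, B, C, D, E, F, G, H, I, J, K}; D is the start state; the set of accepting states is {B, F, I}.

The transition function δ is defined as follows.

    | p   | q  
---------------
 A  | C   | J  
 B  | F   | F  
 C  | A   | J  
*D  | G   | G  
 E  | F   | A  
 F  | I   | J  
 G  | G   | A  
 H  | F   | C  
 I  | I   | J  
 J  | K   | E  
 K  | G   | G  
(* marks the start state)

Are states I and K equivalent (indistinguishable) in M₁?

No

Reachable states from the start: {A,C,D,E,F,G,I,J,K}. Unreachable: {B,H} — drop them.
Initial partition by acceptance: {F,I} | {A,C,D,E,G,J,K}.
On input p, block {A,C,D,E,G,J,K} splits into {A,C,D,G,J,K} and {E}.
Refine {A,C,D,G,J,K} on symbol q: members go to different blocks, giving {A,C,D,G,K} and {J}.
On input q, block {A,C,D,G,K} splits into {D,G,K} and {A,C}.
Split {D,G,K} by δ(·,q) → {D,K} and {G}.
The partition is now stable with 6 blocks: {F,I} | {D,K} | {E} | {J} | {A,C} | {G}.
I and K end up in different blocks, so they are distinguishable. For instance, the string 'ε' is accepted from only I.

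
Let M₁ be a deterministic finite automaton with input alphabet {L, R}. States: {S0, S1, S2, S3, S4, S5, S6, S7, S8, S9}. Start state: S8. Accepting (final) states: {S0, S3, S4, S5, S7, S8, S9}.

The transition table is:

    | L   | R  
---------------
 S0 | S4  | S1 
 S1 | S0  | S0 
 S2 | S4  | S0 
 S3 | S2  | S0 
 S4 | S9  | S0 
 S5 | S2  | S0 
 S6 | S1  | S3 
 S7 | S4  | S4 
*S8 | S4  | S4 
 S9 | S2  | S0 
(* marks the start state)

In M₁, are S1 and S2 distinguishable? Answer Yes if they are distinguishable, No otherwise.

Yes

States {S3,S5,S6,S7} cannot be reached from the start state, so discard them.
Start with accepting vs non-accepting: {S0,S4,S8,S9} | {S1,S2}.
On input L, block {S0,S4,S8,S9} splits into {S0,S4,S8} and {S9}.
On input L, block {S0,S4,S8} splits into {S0,S8} and {S4}.
Split {S0,S8} by δ(·,R) → {S0} and {S8}.
On input L, block {S1,S2} splits into {S1} and {S2}.
The partition is now stable with 6 blocks: {S0} | {S1} | {S9} | {S4} | {S8} | {S2}.
S1 and S2 end up in different blocks, so they are distinguishable. For instance, the string 'LR' is accepted from only S2.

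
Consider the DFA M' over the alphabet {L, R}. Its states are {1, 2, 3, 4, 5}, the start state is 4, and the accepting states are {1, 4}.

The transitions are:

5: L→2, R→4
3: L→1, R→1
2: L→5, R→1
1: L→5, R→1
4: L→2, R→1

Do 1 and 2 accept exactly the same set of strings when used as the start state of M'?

No

First remove the unreachable states {3}; 4 states remain.
P0 = {1,4} | {2,5}.
Stable partition: {1,4} | {2,5} — 2 equivalence classes.
1 and 2 end up in different blocks, so they are distinguishable. For instance, the string 'ε' is accepted from only 1.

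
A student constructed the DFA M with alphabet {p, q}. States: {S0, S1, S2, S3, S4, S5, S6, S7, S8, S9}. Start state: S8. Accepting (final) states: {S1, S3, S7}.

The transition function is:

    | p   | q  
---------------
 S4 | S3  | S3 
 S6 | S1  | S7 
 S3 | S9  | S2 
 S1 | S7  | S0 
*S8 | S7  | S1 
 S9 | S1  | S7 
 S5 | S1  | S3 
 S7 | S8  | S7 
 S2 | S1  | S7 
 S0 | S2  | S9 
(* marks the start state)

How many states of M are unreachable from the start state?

4

BFS from S8 reaches {S0, S1, S2, S7, S8, S9}; the 4 state(s) S3, S4, S5, S6 are never visited.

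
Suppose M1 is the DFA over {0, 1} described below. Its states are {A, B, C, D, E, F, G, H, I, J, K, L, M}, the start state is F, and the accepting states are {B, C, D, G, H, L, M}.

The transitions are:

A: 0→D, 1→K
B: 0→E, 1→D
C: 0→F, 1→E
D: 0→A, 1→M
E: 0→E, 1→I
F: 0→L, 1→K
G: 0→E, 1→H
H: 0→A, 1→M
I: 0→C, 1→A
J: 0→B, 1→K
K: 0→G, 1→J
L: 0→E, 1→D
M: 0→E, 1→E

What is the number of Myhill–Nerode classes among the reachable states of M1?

All states are reachable from the start state.
Start with accepting vs non-accepting: {B,C,D,G,H,L,M} | {A,E,F,I,J,K}.
On input 1, block {B,C,D,G,H,L,M} splits into {B,D,G,H,L} and {C,M}.
Refine {B,D,G,H,L} on symbol 1: members go to different blocks, giving {B,G,L} and {D,H}.
Refine {A,E,F,I,J,K} on symbol 0: members go to different blocks, giving {F,J,K} and {A} and {E} and {I}.
Refine {C,M} on symbol 0: members go to different blocks, giving {C} and {M}.
The partition is now stable with 8 blocks: {B,G,L} | {F,J,K} | {C} | {D,H} | {A} | {E} | {I} | {M}.

8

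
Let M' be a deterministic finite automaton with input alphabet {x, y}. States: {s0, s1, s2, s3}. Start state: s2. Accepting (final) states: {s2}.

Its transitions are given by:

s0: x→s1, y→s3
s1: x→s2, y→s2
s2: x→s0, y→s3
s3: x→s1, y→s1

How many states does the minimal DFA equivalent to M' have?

4

All states are reachable from the start state.
Start with accepting vs non-accepting: {s2} | {s0,s1,s3}.
On input x, block {s0,s1,s3} splits into {s0,s3} and {s1}.
Split {s0,s3} by δ(·,y) → {s0} and {s3}.
No further refinement is possible. Final partition (4 blocks): {s2} | {s0} | {s1} | {s3}.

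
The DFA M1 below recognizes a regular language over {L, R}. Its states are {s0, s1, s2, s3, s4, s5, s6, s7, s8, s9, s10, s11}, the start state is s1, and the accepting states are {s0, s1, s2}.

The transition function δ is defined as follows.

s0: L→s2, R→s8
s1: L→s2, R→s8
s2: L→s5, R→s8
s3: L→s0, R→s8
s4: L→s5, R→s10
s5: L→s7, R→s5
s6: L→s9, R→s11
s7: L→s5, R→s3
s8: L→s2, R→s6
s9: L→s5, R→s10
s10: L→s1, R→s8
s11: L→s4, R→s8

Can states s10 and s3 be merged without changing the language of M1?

Every state is reachable, so we keep all 12.
P0 = {s0,s1,s2} | {s3,s4,s5,s6,s7,s8,s9,s10,s11}.
Split {s0,s1,s2} by δ(·,L) → {s0,s1} and {s2}.
On input L, block {s3,s4,s5,s6,s7,s8,s9,s10,s11} splits into {s4,s5,s6,s7,s9,s11} and {s3,s10} and {s8}.
Split {s4,s5,s6,s7,s9,s11} by δ(·,R) → {s4,s7,s9} and {s5,s6} and {s11}.
Refine {s5,s6} on symbol R: members go to different blocks, giving {s5} and {s6}.
The partition is now stable with 8 blocks: {s0,s1} | {s4,s7,s9} | {s2} | {s3,s10} | {s8} | {s5} | {s11} | {s6}.
s10 and s3 lie in the same block of the stable partition, so they are equivalent — no string distinguishes them.

Yes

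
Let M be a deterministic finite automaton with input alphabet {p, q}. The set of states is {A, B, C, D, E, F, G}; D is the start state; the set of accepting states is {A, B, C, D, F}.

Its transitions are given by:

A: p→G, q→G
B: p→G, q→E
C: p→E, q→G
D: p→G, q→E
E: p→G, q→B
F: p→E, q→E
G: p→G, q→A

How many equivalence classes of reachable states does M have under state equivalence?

States {C,F} cannot be reached from the start state, so discard them.
Start with accepting vs non-accepting: {A,B,D} | {E,G}.
No further refinement is possible. Final partition (2 blocks): {A,B,D} | {E,G}.

2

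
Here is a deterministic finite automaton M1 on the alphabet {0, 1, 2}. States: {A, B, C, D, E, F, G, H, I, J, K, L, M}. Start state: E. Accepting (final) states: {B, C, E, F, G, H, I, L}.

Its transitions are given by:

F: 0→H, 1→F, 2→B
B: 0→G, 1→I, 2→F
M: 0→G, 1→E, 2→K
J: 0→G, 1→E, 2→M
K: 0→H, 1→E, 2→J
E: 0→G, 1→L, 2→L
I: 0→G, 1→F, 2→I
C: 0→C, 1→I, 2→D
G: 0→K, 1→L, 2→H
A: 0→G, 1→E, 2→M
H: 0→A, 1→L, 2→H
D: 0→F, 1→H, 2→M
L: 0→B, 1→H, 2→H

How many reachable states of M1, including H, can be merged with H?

2

Reachable states from the start: {A,B,E,F,G,H,I,J,K,L,M}. Unreachable: {C,D} — drop them.
Initial partition by acceptance: {B,E,F,G,H,I,L} | {A,J,K,M}.
Split {B,E,F,G,H,I,L} by δ(·,0) → {B,E,F,I,L} and {G,H}.
On input 0, block {B,E,F,I,L} splits into {B,E,F,I} and {L}.
Split {B,E,F,I} by δ(·,1) → {B,F,I} and {E}.
Stable partition: {B,F,I} | {A,J,K,M} | {G,H} | {L} | {E} — 5 equivalence classes.
State H belongs to the block {G,H}, which has 2 states.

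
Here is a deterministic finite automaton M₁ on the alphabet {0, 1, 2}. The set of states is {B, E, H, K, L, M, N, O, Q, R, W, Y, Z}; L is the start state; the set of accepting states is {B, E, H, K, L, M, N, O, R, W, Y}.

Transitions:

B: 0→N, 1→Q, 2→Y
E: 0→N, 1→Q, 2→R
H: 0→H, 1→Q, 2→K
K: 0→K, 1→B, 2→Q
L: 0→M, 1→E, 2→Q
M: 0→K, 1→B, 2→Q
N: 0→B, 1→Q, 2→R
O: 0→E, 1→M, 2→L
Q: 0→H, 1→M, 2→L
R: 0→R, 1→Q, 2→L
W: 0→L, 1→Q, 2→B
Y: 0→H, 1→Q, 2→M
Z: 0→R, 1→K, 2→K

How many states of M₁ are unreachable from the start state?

BFS from L reaches {B, E, H, K, L, M, N, Q, R, Y}; the 3 state(s) O, W, Z are never visited.

3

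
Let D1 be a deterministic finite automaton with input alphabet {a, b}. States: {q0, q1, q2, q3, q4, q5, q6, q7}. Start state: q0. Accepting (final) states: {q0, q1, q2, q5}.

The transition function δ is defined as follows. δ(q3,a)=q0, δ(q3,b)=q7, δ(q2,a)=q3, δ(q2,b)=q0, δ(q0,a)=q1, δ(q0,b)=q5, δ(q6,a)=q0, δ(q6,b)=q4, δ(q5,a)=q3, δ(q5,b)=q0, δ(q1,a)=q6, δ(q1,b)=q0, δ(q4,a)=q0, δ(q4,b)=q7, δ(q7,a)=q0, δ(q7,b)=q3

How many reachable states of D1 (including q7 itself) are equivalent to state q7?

4

First remove the unreachable states {q2}; 7 states remain.
Start with accepting vs non-accepting: {q0,q1,q5} | {q3,q4,q6,q7}.
Refine {q0,q1,q5} on symbol a: members go to different blocks, giving {q1,q5} and {q0}.
Stable partition: {q1,q5} | {q3,q4,q6,q7} | {q0} — 3 equivalence classes.
The equivalence class containing q7 is {q3,q4,q6,q7}, of size 4.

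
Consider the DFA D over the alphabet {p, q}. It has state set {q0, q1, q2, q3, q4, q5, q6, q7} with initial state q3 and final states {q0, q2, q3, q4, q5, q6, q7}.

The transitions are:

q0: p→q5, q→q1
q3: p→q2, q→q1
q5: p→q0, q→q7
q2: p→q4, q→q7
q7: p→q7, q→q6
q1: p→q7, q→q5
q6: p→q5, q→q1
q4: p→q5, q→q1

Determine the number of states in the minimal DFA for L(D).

All states are reachable from the start state.
P0 = {q0,q2,q3,q4,q5,q6,q7} | {q1}.
Refine {q0,q2,q3,q4,q5,q6,q7} on symbol q: members go to different blocks, giving {q0,q3,q4,q6} and {q2,q5,q7}.
Refine {q2,q5,q7} on symbol p: members go to different blocks, giving {q2,q5} and {q7}.
No further refinement is possible. Final partition (4 blocks): {q0,q3,q4,q6} | {q1} | {q2,q5} | {q7}.

4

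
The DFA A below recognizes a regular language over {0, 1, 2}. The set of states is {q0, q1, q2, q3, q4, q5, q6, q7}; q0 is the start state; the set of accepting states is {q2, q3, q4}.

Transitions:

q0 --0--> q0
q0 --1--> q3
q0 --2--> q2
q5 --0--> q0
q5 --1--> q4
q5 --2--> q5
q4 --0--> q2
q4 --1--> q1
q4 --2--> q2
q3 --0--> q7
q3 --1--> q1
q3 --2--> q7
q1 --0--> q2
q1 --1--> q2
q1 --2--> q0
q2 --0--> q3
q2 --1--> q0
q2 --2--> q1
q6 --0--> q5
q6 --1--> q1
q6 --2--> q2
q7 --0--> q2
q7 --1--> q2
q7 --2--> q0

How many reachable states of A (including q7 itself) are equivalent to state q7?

2

States {q4,q5,q6} cannot be reached from the start state, so discard them.
Initial partition by acceptance: {q2,q3} | {q0,q1,q7}.
Refine {q2,q3} on symbol 0: members go to different blocks, giving {q2} and {q3}.
On input 0, block {q0,q1,q7} splits into {q1,q7} and {q0}.
The partition is now stable with 4 blocks: {q2} | {q1,q7} | {q3} | {q0}.
State q7 belongs to the block {q1,q7}, which has 2 states.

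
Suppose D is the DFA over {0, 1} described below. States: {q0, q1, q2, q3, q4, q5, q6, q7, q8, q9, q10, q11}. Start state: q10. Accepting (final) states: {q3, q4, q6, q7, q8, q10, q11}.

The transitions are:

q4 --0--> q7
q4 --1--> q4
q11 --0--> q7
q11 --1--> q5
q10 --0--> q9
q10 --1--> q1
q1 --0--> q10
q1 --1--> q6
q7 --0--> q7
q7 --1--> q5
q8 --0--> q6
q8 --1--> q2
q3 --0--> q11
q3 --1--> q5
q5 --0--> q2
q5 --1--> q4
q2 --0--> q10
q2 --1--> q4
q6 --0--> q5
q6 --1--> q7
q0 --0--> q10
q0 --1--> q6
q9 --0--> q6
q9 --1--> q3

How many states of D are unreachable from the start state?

Starting at q10 and following transitions, the reachable set is {q1, q2, q3, q4, q5, q6, q7, q9, q10, q11}. That leaves q0, q8 unreachable — 2 in total.

2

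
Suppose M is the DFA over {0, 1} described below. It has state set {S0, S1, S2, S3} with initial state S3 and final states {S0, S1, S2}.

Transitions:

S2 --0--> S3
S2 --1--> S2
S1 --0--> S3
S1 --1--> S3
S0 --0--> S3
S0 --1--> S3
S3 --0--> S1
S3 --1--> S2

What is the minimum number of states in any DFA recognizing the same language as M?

First remove the unreachable states {S0}; 3 states remain.
Start with accepting vs non-accepting: {S1,S2} | {S3}.
Refine {S1,S2} on symbol 1: members go to different blocks, giving {S1} and {S2}.
The partition is now stable with 3 blocks: {S1} | {S3} | {S2}.

3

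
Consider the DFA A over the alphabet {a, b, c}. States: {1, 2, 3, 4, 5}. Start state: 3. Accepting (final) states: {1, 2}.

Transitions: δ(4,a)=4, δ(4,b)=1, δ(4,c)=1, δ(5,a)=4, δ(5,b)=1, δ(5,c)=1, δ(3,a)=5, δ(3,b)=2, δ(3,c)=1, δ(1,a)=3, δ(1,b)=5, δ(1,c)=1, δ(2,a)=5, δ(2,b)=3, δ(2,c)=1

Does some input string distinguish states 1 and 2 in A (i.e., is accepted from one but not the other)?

No

Every state is reachable, so we keep all 5.
Start with accepting vs non-accepting: {1,2} | {3,4,5}.
No further refinement is possible. Final partition (2 blocks): {1,2} | {3,4,5}.
1 and 2 lie in the same block of the stable partition, so they are equivalent — no string distinguishes them.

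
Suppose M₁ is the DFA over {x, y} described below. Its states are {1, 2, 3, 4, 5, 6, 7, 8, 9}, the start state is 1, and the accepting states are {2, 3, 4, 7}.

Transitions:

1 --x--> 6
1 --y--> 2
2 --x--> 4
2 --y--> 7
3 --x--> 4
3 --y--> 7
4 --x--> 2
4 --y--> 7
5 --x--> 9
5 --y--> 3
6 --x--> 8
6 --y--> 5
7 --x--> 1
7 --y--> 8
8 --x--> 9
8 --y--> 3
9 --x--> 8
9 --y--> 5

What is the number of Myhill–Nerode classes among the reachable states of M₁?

4

Start with accepting vs non-accepting: {2,3,4,7} | {1,5,6,8,9}.
On input x, block {2,3,4,7} splits into {2,3,4} and {7}.
Refine {1,5,6,8,9} on symbol y: members go to different blocks, giving {1,5,8} and {6,9}.
Stable partition: {2,3,4} | {1,5,8} | {7} | {6,9} — 4 equivalence classes.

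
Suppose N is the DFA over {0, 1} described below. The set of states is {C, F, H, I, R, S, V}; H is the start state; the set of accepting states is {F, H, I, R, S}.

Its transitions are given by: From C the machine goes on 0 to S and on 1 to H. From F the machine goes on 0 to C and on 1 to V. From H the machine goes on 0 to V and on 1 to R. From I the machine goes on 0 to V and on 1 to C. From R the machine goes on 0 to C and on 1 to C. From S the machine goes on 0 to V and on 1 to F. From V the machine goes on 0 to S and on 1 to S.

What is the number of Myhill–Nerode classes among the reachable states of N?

3

Reachable states from the start: {C,F,H,R,S,V}. Unreachable: {I} — drop them.
Initial partition by acceptance: {F,H,R,S} | {C,V}.
On input 1, block {F,H,R,S} splits into {F,R} and {H,S}.
The partition is now stable with 3 blocks: {F,R} | {C,V} | {H,S}.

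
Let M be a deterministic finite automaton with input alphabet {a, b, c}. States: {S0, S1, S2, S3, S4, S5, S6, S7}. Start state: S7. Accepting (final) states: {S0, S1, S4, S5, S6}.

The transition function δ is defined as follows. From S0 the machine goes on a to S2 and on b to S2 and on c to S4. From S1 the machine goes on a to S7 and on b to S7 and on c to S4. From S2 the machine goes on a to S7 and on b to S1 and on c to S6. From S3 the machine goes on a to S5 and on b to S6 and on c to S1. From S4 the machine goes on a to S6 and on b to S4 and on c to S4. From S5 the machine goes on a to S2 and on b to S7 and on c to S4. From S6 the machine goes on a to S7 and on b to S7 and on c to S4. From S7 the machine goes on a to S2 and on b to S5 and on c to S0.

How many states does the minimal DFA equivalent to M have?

3

First remove the unreachable states {S3}; 7 states remain.
Initial partition by acceptance: {S0,S1,S4,S5,S6} | {S2,S7}.
Split {S0,S1,S4,S5,S6} by δ(·,a) → {S0,S1,S5,S6} and {S4}.
The partition is now stable with 3 blocks: {S0,S1,S5,S6} | {S2,S7} | {S4}.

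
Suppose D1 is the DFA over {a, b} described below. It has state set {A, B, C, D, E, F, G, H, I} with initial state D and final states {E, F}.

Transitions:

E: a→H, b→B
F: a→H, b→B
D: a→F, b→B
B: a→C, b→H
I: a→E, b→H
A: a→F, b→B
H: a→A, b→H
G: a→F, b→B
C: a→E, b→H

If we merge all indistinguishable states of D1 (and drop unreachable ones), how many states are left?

3

Reachable states from the start: {A,B,C,D,E,F,H}. Unreachable: {G,I} — drop them.
P0 = {E,F} | {A,B,C,D,H}.
Split {A,B,C,D,H} by δ(·,a) → {A,C,D} and {B,H}.
The partition is now stable with 3 blocks: {E,F} | {A,C,D} | {B,H}.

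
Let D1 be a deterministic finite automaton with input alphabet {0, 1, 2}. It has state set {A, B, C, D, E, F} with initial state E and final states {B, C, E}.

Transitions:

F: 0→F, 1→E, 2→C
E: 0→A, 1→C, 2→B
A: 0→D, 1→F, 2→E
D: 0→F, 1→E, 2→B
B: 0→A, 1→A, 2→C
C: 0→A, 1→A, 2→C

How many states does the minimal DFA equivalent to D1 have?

Start with accepting vs non-accepting: {B,C,E} | {A,D,F}.
Split {B,C,E} by δ(·,1) → {B,C} and {E}.
Refine {A,D,F} on symbol 1: members go to different blocks, giving {D,F} and {A}.
The partition is now stable with 4 blocks: {B,C} | {D,F} | {E} | {A}.

4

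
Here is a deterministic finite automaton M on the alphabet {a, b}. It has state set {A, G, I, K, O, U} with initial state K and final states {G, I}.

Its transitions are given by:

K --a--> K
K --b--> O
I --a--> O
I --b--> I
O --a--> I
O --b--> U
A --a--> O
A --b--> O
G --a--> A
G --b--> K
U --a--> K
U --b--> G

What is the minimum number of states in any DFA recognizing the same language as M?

Every state is reachable, so we keep all 6.
Initial partition by acceptance: {G,I} | {A,K,O,U}.
On input b, block {G,I} splits into {I} and {G}.
Split {A,K,O,U} by δ(·,a) → {A,K,U} and {O}.
Split {A,K,U} by δ(·,a) → {K,U} and {A}.
On input b, block {K,U} splits into {U} and {K}.
The partition is now stable with 6 blocks: {I} | {U} | {G} | {O} | {A} | {K}.

6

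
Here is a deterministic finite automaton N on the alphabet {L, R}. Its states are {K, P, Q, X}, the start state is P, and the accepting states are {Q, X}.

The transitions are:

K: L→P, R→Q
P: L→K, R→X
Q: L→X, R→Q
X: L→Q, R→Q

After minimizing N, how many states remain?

2

All states are reachable from the start state.
P0 = {Q,X} | {K,P}.
No further refinement is possible. Final partition (2 blocks): {Q,X} | {K,P}.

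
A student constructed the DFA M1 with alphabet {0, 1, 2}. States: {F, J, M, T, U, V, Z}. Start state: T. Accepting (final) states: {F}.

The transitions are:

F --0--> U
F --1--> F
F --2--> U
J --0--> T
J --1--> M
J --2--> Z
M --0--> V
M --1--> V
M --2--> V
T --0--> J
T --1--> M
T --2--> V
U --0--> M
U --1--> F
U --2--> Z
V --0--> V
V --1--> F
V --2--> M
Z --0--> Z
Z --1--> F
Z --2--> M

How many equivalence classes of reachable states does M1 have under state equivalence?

5

All states are reachable from the start state.
P0 = {F} | {J,M,T,U,V,Z}.
Split {J,M,T,U,V,Z} by δ(·,1) → {J,M,T} and {U,V,Z}.
Refine {J,M,T} on symbol 0: members go to different blocks, giving {J,T} and {M}.
On input 0, block {U,V,Z} splits into {V,Z} and {U}.
No further refinement is possible. Final partition (5 blocks): {F} | {J,T} | {V,Z} | {M} | {U}.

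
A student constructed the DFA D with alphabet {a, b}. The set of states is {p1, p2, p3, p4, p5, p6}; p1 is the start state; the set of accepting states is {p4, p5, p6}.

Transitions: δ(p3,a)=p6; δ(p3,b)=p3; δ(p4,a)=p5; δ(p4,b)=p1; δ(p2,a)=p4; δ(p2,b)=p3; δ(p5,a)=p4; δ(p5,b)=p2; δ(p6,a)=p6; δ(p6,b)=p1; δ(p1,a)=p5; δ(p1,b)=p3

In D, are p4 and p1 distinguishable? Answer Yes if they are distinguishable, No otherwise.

Yes

Every state is reachable, so we keep all 6.
Initial partition by acceptance: {p4,p5,p6} | {p1,p2,p3}.
The partition is now stable with 2 blocks: {p4,p5,p6} | {p1,p2,p3}.
p4 and p1 end up in different blocks, so they are distinguishable. For instance, the string 'ε' is accepted from only p4.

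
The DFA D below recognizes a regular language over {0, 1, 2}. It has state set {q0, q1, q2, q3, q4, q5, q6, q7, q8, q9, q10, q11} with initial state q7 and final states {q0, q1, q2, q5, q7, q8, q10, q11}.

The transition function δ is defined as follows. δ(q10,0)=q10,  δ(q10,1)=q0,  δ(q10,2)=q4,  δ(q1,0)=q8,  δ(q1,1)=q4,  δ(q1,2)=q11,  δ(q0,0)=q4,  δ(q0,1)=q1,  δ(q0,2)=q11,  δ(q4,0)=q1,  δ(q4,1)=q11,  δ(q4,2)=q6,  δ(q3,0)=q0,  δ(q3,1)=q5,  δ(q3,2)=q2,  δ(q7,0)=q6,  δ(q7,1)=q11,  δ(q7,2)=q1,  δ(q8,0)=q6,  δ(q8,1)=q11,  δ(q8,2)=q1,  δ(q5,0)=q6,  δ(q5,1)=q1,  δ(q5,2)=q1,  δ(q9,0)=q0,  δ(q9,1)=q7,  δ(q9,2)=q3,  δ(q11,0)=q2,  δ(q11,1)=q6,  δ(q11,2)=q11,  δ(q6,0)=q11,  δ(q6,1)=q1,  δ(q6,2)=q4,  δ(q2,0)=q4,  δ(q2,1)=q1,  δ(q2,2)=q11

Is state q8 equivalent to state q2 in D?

Yes

Reachable states from the start: {q1,q2,q4,q6,q7,q8,q11}. Unreachable: {q0,q3,q5,q9,q10} — drop them.
Start with accepting vs non-accepting: {q1,q2,q7,q8,q11} | {q4,q6}.
On input 0, block {q1,q2,q7,q8,q11} splits into {q2,q7,q8} and {q1,q11}.
The partition is now stable with 3 blocks: {q2,q7,q8} | {q4,q6} | {q1,q11}.
q8 and q2 lie in the same block of the stable partition, so they are equivalent — no string distinguishes them.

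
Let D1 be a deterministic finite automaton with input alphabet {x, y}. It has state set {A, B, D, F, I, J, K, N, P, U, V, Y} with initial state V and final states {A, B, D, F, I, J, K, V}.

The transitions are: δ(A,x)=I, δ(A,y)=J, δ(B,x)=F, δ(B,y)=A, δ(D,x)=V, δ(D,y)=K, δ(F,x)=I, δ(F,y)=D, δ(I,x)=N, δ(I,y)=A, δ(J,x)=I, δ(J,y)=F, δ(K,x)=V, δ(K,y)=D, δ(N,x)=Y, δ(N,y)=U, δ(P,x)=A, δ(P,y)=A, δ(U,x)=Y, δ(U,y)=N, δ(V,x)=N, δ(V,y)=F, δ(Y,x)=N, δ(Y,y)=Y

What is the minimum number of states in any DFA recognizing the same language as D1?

States {B,P} cannot be reached from the start state, so discard them.
Start with accepting vs non-accepting: {A,D,F,I,J,K,V} | {N,U,Y}.
Refine {A,D,F,I,J,K,V} on symbol x: members go to different blocks, giving {A,D,F,J,K} and {I,V}.
The partition is now stable with 3 blocks: {A,D,F,J,K} | {N,U,Y} | {I,V}.

3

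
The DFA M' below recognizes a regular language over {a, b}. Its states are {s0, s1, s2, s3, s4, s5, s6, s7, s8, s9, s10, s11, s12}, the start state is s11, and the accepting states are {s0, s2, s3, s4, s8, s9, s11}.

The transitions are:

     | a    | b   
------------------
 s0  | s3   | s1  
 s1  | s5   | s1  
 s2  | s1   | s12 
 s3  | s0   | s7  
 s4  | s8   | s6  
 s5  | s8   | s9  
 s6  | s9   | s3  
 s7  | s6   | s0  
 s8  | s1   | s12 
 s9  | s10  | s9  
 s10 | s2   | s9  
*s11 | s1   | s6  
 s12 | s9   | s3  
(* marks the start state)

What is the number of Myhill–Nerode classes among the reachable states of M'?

Reachable states from the start: {s0,s1,s2,s3,s5,s6,s7,s8,s9,s10,s11,s12}. Unreachable: {s4} — drop them.
Start with accepting vs non-accepting: {s0,s2,s3,s8,s9,s11} | {s1,s5,s6,s7,s10,s12}.
Refine {s0,s2,s3,s8,s9,s11} on symbol a: members go to different blocks, giving {s2,s8,s9,s11} and {s0,s3}.
Refine {s2,s8,s9,s11} on symbol b: members go to different blocks, giving {s2,s8,s11} and {s9}.
Split {s1,s5,s6,s7,s10,s12} by δ(·,a) → {s1,s7} and {s5,s10} and {s6,s12}.
On input a, block {s1,s7} splits into {s1} and {s7}.
Refine {s0,s3} on symbol b: members go to different blocks, giving {s0} and {s3}.
The partition is now stable with 8 blocks: {s2,s8,s11} | {s1} | {s0} | {s9} | {s5,s10} | {s6,s12} | {s7} | {s3}.

8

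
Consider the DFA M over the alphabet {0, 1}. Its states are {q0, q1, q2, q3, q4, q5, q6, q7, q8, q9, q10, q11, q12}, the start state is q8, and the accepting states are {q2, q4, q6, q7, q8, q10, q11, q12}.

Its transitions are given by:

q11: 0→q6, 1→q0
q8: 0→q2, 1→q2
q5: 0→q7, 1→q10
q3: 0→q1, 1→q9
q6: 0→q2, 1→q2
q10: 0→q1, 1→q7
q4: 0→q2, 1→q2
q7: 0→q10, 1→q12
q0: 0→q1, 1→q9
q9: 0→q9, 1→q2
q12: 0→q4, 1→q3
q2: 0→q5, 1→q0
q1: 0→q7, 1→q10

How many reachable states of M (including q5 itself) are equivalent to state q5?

2

Reachable states from the start: {q0,q1,q2,q3,q4,q5,q7,q8,q9,q10,q12}. Unreachable: {q6,q11} — drop them.
Start with accepting vs non-accepting: {q2,q4,q7,q8,q10,q12} | {q0,q1,q3,q5,q9}.
Refine {q2,q4,q7,q8,q10,q12} on symbol 0: members go to different blocks, giving {q4,q7,q8,q12} and {q2,q10}.
On input 0, block {q4,q7,q8,q12} splits into {q4,q7,q8} and {q12}.
Split {q4,q7,q8} by δ(·,1) → {q4,q8} and {q7}.
Split {q0,q1,q3,q5,q9} by δ(·,0) → {q0,q3,q9} and {q1,q5}.
On input 0, block {q0,q3,q9} splits into {q0,q3} and {q9}.
Split {q2,q10} by δ(·,1) → {q2} and {q10}.
No further refinement is possible. Final partition (8 blocks): {q4,q8} | {q0,q3} | {q2} | {q12} | {q7} | {q1,q5} | {q9} | {q10}.
The equivalence class containing q5 is {q1,q5}, of size 2.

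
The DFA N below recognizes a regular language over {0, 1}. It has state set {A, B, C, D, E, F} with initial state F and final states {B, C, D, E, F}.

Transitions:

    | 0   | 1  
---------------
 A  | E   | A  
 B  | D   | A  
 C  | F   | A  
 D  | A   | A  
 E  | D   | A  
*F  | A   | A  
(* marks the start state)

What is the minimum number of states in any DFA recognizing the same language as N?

First remove the unreachable states {B,C}; 4 states remain.
P0 = {D,E,F} | {A}.
Refine {D,E,F} on symbol 0: members go to different blocks, giving {D,F} and {E}.
The partition is now stable with 3 blocks: {D,F} | {A} | {E}.

3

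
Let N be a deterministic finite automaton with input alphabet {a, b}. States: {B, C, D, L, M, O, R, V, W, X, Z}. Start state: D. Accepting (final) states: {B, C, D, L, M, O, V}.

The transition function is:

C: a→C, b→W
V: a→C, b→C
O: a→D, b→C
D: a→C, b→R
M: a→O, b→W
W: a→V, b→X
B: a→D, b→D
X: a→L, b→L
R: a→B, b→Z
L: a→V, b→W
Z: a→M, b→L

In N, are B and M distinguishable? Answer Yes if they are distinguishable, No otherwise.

Yes

All states are reachable from the start state.
Start with accepting vs non-accepting: {B,C,D,L,M,O,V} | {R,W,X,Z}.
Refine {B,C,D,L,M,O,V} on symbol b: members go to different blocks, giving {C,D,L,M} and {B,O,V}.
Refine {C,D,L,M} on symbol a: members go to different blocks, giving {L,M} and {C,D}.
On input a, block {R,W,X,Z} splits into {R,W} and {X,Z}.
The partition is now stable with 5 blocks: {L,M} | {R,W} | {B,O,V} | {C,D} | {X,Z}.
B and M end up in different blocks, so they are distinguishable. For instance, the string 'b' is accepted from only B.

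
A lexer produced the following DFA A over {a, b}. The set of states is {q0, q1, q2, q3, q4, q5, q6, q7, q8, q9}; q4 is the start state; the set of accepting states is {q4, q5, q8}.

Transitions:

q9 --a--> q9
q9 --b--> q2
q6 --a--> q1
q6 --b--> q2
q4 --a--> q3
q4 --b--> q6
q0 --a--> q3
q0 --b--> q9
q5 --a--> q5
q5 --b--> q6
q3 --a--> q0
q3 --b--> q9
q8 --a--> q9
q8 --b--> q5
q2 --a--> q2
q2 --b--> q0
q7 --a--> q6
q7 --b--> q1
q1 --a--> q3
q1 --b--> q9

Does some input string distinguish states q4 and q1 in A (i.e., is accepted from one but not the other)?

Yes

Reachable states from the start: {q0,q1,q2,q3,q4,q6,q9}. Unreachable: {q5,q7,q8} — drop them.
Start with accepting vs non-accepting: {q4} | {q0,q1,q2,q3,q6,q9}.
No further refinement is possible. Final partition (2 blocks): {q4} | {q0,q1,q2,q3,q6,q9}.
q4 and q1 end up in different blocks, so they are distinguishable. For instance, the string 'ε' is accepted from only q4.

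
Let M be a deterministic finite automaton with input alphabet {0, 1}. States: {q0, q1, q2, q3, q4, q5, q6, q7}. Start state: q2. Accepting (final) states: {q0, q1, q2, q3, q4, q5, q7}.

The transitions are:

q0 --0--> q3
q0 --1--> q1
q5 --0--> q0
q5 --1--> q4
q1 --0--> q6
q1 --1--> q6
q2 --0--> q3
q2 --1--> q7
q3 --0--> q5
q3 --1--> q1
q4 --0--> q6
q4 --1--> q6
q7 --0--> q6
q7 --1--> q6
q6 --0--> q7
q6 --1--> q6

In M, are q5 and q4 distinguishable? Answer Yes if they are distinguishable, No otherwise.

Yes

P0 = {q0,q1,q2,q3,q4,q5,q7} | {q6}.
Split {q0,q1,q2,q3,q4,q5,q7} by δ(·,0) → {q0,q2,q3,q5} and {q1,q4,q7}.
No further refinement is possible. Final partition (3 blocks): {q0,q2,q3,q5} | {q6} | {q1,q4,q7}.
q5 and q4 end up in different blocks, so they are distinguishable. For instance, the string '0' is accepted from only q5.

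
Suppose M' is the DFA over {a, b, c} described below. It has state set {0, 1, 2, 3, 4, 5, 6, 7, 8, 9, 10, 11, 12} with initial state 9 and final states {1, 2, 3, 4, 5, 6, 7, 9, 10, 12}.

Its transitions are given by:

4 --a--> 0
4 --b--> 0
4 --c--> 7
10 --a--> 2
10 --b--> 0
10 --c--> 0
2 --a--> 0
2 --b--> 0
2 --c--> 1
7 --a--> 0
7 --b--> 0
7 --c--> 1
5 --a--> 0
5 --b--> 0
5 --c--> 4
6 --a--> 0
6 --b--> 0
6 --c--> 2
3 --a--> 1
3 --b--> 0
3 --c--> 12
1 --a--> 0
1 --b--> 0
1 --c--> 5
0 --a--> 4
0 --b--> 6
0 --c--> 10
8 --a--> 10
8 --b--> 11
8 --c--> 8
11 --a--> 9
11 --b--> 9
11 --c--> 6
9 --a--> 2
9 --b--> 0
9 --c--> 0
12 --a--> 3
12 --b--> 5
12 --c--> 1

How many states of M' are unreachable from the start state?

4

BFS from 9 reaches {0, 1, 2, 4, 5, 6, 7, 9, 10}; the 4 state(s) 3, 8, 11, 12 are never visited.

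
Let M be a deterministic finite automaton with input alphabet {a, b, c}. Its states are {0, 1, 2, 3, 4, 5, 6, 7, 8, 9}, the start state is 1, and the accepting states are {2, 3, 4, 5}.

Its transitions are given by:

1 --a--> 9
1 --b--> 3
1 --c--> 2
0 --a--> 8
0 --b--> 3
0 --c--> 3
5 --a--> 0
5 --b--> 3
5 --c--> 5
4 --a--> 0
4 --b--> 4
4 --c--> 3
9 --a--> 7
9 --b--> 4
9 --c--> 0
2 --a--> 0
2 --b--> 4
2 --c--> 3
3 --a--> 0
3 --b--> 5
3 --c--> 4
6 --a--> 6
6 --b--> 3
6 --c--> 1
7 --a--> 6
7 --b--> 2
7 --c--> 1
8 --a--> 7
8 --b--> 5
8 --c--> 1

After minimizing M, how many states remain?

3

Every state is reachable, so we keep all 10.
Start with accepting vs non-accepting: {2,3,4,5} | {0,1,6,7,8,9}.
Split {0,1,6,7,8,9} by δ(·,c) → {6,7,8,9} and {0,1}.
No further refinement is possible. Final partition (3 blocks): {2,3,4,5} | {6,7,8,9} | {0,1}.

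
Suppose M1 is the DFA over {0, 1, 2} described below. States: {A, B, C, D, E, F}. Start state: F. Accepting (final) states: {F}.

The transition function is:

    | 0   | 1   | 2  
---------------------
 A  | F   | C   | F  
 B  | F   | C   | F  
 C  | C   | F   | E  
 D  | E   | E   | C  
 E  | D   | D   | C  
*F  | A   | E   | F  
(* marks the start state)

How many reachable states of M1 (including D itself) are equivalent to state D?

2

First remove the unreachable states {B}; 5 states remain.
P0 = {F} | {A,C,D,E}.
On input 0, block {A,C,D,E} splits into {C,D,E} and {A}.
On input 1, block {C,D,E} splits into {D,E} and {C}.
No further refinement is possible. Final partition (4 blocks): {F} | {D,E} | {A} | {C}.
The equivalence class containing D is {D,E}, of size 2.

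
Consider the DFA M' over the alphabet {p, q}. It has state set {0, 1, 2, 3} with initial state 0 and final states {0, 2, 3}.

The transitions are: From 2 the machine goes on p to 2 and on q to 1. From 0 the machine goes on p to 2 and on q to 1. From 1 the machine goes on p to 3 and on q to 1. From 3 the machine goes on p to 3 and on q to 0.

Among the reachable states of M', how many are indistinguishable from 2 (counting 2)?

P0 = {0,2,3} | {1}.
Split {0,2,3} by δ(·,q) → {0,2} and {3}.
Stable partition: {0,2} | {1} | {3} — 3 equivalence classes.
The equivalence class containing 2 is {0,2}, of size 2.

2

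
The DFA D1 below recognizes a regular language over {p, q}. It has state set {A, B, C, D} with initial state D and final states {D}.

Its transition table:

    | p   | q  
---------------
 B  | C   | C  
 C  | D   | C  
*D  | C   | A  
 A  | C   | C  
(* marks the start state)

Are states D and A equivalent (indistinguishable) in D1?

No

Reachable states from the start: {A,C,D}. Unreachable: {B} — drop them.
Initial partition by acceptance: {D} | {A,C}.
Split {A,C} by δ(·,p) → {A} and {C}.
The partition is now stable with 3 blocks: {D} | {A} | {C}.
D and A end up in different blocks, so they are distinguishable. For instance, the string 'ε' is accepted from only D.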